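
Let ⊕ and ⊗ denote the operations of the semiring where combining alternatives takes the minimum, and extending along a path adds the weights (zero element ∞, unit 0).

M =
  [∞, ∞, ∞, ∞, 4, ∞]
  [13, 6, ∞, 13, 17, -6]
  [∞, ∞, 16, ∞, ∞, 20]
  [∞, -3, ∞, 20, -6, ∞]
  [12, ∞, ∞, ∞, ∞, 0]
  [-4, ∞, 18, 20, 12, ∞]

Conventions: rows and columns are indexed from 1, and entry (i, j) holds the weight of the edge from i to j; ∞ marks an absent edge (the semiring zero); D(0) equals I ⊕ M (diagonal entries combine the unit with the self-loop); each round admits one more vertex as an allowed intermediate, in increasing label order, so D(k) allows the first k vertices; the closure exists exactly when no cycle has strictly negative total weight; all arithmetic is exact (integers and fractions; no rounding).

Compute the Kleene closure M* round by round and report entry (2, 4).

D(0):
  [0, ∞, ∞, ∞, 4, ∞]
  [13, 0, ∞, 13, 17, -6]
  [∞, ∞, 0, ∞, ∞, 20]
  [∞, -3, ∞, 0, -6, ∞]
  [12, ∞, ∞, ∞, 0, 0]
  [-4, ∞, 18, 20, 12, 0]
D(1):
  [0, ∞, ∞, ∞, 4, ∞]
  [13, 0, ∞, 13, 17, -6]
  [∞, ∞, 0, ∞, ∞, 20]
  [∞, -3, ∞, 0, -6, ∞]
  [12, ∞, ∞, ∞, 0, 0]
  [-4, ∞, 18, 20, 0, 0]
D(2):
  [0, ∞, ∞, ∞, 4, ∞]
  [13, 0, ∞, 13, 17, -6]
  [∞, ∞, 0, ∞, ∞, 20]
  [10, -3, ∞, 0, -6, -9]
  [12, ∞, ∞, ∞, 0, 0]
  [-4, ∞, 18, 20, 0, 0]
D(3):
  [0, ∞, ∞, ∞, 4, ∞]
  [13, 0, ∞, 13, 17, -6]
  [∞, ∞, 0, ∞, ∞, 20]
  [10, -3, ∞, 0, -6, -9]
  [12, ∞, ∞, ∞, 0, 0]
  [-4, ∞, 18, 20, 0, 0]
D(4):
  [0, ∞, ∞, ∞, 4, ∞]
  [13, 0, ∞, 13, 7, -6]
  [∞, ∞, 0, ∞, ∞, 20]
  [10, -3, ∞, 0, -6, -9]
  [12, ∞, ∞, ∞, 0, 0]
  [-4, 17, 18, 20, 0, 0]
D(5):
  [0, ∞, ∞, ∞, 4, 4]
  [13, 0, ∞, 13, 7, -6]
  [∞, ∞, 0, ∞, ∞, 20]
  [6, -3, ∞, 0, -6, -9]
  [12, ∞, ∞, ∞, 0, 0]
  [-4, 17, 18, 20, 0, 0]
D(6):
  [0, 21, 22, 24, 4, 4]
  [-10, 0, 12, 13, -6, -6]
  [16, 37, 0, 40, 20, 20]
  [-13, -3, 9, 0, -9, -9]
  [-4, 17, 18, 20, 0, 0]
  [-4, 17, 18, 20, 0, 0]
Answer: M*[2][4] = 13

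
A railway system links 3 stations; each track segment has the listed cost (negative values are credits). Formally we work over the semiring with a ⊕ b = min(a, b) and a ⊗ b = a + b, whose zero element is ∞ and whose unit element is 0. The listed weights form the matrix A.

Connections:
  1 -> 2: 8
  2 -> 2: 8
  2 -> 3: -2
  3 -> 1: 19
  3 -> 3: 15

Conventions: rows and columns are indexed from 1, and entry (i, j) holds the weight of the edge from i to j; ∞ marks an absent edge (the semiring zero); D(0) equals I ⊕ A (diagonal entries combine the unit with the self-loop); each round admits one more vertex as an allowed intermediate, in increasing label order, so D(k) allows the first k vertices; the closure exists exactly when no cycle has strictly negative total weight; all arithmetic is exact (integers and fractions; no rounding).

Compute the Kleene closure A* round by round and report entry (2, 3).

D(0):
  [0, 8, ∞]
  [∞, 0, -2]
  [19, ∞, 0]
D(1):
  [0, 8, ∞]
  [∞, 0, -2]
  [19, 27, 0]
D(2):
  [0, 8, 6]
  [∞, 0, -2]
  [19, 27, 0]
D(3):
  [0, 8, 6]
  [17, 0, -2]
  [19, 27, 0]
Answer: A*[2][3] = -2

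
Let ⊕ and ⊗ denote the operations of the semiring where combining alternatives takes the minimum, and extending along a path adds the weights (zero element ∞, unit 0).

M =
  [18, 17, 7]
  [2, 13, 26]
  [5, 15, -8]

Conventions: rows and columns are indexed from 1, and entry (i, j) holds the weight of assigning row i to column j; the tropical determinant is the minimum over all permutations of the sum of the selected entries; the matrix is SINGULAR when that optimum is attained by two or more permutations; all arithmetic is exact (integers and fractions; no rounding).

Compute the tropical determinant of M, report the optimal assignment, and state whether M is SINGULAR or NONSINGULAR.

σ = (1, 2, 3): 18 + 13 + (-8) = 23
σ = (1, 3, 2): 18 + 26 + 15 = 59
σ = (2, 1, 3): 17 + 2 + (-8) = 11
σ = (2, 3, 1): 17 + 26 + 5 = 48
σ = (3, 1, 2): 7 + 2 + 15 = 24
σ = (3, 2, 1): 7 + 13 + 5 = 25
Optimal value attained by: σ = (2, 1, 3).
Answer: det⊕(M) = 11; verdict: NONSINGULAR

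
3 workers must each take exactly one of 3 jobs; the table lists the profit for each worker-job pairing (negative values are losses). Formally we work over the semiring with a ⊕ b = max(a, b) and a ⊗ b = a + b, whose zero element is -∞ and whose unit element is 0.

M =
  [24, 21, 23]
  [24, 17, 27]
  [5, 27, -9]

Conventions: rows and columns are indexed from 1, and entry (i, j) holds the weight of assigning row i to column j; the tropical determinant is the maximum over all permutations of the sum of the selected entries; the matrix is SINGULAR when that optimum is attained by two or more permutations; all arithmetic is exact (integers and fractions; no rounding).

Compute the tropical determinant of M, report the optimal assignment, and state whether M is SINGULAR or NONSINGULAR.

σ = (1, 2, 3): 24 + 17 + (-9) = 32
σ = (1, 3, 2): 24 + 27 + 27 = 78
σ = (2, 1, 3): 21 + 24 + (-9) = 36
σ = (2, 3, 1): 21 + 27 + 5 = 53
σ = (3, 1, 2): 23 + 24 + 27 = 74
σ = (3, 2, 1): 23 + 17 + 5 = 45
Optimal value attained by: σ = (1, 3, 2).
Answer: det⊕(M) = 78; verdict: NONSINGULAR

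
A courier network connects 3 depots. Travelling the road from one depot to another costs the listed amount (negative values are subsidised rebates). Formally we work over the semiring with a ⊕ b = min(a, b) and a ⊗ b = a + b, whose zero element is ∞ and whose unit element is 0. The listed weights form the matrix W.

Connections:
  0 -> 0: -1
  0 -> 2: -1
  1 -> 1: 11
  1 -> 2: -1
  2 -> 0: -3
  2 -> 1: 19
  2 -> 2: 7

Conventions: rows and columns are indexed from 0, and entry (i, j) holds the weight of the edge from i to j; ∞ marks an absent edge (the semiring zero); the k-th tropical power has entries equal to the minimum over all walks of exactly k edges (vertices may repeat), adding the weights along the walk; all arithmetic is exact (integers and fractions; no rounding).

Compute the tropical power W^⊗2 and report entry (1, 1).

W^⊗2:
  [-4, 18, -2]
  [-4, 18, 6]
  [-4, 26, -4]
Key observation: the optimum is the walk 1->2->1, with weight (-1) + 19 = 18.
Optimal value attained by: walk 1->2->1.
Answer: (W^⊗2)[1][1] = 18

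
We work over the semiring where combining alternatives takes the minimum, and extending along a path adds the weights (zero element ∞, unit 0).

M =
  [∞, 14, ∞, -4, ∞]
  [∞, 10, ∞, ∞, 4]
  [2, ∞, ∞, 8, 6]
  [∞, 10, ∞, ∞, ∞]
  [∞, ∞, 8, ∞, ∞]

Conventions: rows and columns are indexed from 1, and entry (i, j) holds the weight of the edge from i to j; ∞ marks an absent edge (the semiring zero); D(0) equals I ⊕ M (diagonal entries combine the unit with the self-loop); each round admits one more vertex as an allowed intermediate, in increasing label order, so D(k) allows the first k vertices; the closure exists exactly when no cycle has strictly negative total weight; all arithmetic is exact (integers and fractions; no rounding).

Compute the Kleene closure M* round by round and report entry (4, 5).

D(0):
  [0, 14, ∞, -4, ∞]
  [∞, 0, ∞, ∞, 4]
  [2, ∞, 0, 8, 6]
  [∞, 10, ∞, 0, ∞]
  [∞, ∞, 8, ∞, 0]
D(1):
  [0, 14, ∞, -4, ∞]
  [∞, 0, ∞, ∞, 4]
  [2, 16, 0, -2, 6]
  [∞, 10, ∞, 0, ∞]
  [∞, ∞, 8, ∞, 0]
D(2):
  [0, 14, ∞, -4, 18]
  [∞, 0, ∞, ∞, 4]
  [2, 16, 0, -2, 6]
  [∞, 10, ∞, 0, 14]
  [∞, ∞, 8, ∞, 0]
D(3):
  [0, 14, ∞, -4, 18]
  [∞, 0, ∞, ∞, 4]
  [2, 16, 0, -2, 6]
  [∞, 10, ∞, 0, 14]
  [10, 24, 8, 6, 0]
D(4):
  [0, 6, ∞, -4, 10]
  [∞, 0, ∞, ∞, 4]
  [2, 8, 0, -2, 6]
  [∞, 10, ∞, 0, 14]
  [10, 16, 8, 6, 0]
D(5):
  [0, 6, 18, -4, 10]
  [14, 0, 12, 10, 4]
  [2, 8, 0, -2, 6]
  [24, 10, 22, 0, 14]
  [10, 16, 8, 6, 0]
Answer: M*[4][5] = 14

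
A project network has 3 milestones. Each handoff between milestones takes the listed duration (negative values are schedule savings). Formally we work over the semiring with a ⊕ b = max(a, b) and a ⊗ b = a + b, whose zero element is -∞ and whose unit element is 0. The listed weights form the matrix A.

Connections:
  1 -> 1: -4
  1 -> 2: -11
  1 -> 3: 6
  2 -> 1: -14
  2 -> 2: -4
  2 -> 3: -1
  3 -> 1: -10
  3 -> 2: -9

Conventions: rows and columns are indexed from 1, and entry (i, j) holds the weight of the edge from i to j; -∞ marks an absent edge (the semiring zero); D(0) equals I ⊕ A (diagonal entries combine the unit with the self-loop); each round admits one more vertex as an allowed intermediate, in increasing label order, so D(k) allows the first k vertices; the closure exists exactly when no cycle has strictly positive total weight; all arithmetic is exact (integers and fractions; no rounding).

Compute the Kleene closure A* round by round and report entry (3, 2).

D(0):
  [0, -11, 6]
  [-14, 0, -1]
  [-10, -9, 0]
D(1):
  [0, -11, 6]
  [-14, 0, -1]
  [-10, -9, 0]
D(2):
  [0, -11, 6]
  [-14, 0, -1]
  [-10, -9, 0]
D(3):
  [0, -3, 6]
  [-11, 0, -1]
  [-10, -9, 0]
Answer: A*[3][2] = -9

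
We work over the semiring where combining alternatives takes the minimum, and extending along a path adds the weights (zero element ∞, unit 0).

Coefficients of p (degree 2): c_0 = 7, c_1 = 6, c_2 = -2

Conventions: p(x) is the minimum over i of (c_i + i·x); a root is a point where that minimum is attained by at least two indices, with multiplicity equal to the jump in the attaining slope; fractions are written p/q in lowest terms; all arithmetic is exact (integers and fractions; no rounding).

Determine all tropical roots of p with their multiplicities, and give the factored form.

hull edge (i=0, c=7) to (i=2, c=-2): slope -9/2, span 2
Factored form: p(x) = -2 ⊗ (x ⊕ 9/2) ⊗ (x ⊕ 9/2)
Answer: roots = 9/2 (mult 2)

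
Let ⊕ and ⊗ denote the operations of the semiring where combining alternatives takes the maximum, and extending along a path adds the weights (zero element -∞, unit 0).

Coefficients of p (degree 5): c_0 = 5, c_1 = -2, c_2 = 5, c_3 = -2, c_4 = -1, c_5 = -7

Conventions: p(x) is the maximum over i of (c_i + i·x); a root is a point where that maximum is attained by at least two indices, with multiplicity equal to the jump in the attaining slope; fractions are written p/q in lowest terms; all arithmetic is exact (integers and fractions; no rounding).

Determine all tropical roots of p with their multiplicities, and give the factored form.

hull edge (i=0, c=5) to (i=2, c=5): slope 0, span 2
hull edge (i=2, c=5) to (i=4, c=-1): slope -3, span 2
hull edge (i=4, c=-1) to (i=5, c=-7): slope -6, span 1
Factored form: p(x) = -7 ⊗ (x ⊕ 0) ⊗ (x ⊕ 0) ⊗ (x ⊕ 3) ⊗ (x ⊕ 3) ⊗ (x ⊕ 6)
Answer: roots = 0 (mult 2), 3 (mult 2), 6 (mult 1)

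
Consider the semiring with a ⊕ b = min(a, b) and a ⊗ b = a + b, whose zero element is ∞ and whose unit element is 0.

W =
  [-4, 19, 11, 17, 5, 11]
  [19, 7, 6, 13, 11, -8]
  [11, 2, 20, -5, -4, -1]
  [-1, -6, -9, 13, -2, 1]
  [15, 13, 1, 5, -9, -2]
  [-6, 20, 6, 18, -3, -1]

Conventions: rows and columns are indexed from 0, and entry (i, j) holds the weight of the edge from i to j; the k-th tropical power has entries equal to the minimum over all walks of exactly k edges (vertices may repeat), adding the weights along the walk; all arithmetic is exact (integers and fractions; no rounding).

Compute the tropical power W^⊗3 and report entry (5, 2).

W^⊗2:
  [-8, 11, 6, 6, -4, 3]
  [-14, 7, -2, 1, -11, -9]
  [-7, -11, -14, 1, -13, -6]
  [-5, -7, -1, -14, -13, -14]
  [-8, -1, -8, -4, -18, -11]
  [-10, 8, -2, 1, -12, -5]
W^⊗3:
  [-12, 0, -3, 1, -13, -6]
  [-18, -5, -10, -7, -20, -13]
  [-12, -12, -12, -19, -22, -19]
  [-20, -20, -23, -8, -22, -15]
  [-17, -10, -17, -13, -27, -20]
  [-14, -5, -11, -7, -21, -14]
Key observation: the optimum is the walk 5->4->4->2, with weight (-3) + (-9) + 1 = -11.
Optimal value attained by: walk 5->4->4->2.
Answer: (W^⊗3)[5][2] = -11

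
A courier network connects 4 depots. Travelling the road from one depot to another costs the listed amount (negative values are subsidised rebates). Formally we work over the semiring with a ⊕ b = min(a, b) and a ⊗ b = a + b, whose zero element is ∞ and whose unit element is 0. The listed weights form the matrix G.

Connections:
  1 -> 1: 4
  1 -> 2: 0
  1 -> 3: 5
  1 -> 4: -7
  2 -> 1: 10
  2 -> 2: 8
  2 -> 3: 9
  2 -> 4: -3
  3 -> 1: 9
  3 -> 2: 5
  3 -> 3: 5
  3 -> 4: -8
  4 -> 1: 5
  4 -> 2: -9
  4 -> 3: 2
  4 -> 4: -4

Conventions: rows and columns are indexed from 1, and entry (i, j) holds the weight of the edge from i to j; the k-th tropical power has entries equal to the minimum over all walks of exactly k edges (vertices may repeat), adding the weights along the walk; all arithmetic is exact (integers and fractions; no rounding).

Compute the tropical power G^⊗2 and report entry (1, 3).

G^⊗2:
  [-2, -16, -5, -11]
  [2, -12, -1, -7]
  [-3, -17, -6, -12]
  [1, -13, -2, -12]
Key observation: the optimum is the walk 1->4->3, with weight (-7) + 2 = -5.
Optimal value attained by: walk 1->4->3.
Answer: (G^⊗2)[1][3] = -5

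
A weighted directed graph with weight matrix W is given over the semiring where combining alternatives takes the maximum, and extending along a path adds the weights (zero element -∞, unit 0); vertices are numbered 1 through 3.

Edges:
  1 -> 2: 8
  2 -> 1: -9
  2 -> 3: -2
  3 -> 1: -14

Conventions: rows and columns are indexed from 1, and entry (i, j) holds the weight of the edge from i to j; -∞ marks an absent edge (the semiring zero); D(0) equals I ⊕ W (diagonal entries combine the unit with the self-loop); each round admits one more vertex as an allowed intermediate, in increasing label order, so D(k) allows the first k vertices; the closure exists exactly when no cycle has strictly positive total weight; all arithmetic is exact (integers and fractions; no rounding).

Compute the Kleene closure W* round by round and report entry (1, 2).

D(0):
  [0, 8, -∞]
  [-9, 0, -2]
  [-14, -∞, 0]
D(1):
  [0, 8, -∞]
  [-9, 0, -2]
  [-14, -6, 0]
D(2):
  [0, 8, 6]
  [-9, 0, -2]
  [-14, -6, 0]
D(3):
  [0, 8, 6]
  [-9, 0, -2]
  [-14, -6, 0]
Answer: W*[1][2] = 8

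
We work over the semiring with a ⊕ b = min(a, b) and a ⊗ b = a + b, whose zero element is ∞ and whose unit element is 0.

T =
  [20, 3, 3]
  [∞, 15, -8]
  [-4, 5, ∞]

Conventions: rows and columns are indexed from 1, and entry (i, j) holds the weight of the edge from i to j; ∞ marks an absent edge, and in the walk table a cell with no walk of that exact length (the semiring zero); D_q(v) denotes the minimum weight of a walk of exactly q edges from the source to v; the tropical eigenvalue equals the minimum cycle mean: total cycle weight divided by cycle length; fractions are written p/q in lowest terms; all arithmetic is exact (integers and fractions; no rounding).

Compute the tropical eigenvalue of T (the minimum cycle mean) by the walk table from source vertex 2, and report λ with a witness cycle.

q=0: [∞, 0, ∞]
q=1: [∞, 15, -8]
q=2: [-12, -3, 7]
q=3: [3, -9, -11]
Optimal cycle mean attained by: cycle 1->2->3->1, total 3 + (-8) + (-4), length 3.
Answer: λ = -3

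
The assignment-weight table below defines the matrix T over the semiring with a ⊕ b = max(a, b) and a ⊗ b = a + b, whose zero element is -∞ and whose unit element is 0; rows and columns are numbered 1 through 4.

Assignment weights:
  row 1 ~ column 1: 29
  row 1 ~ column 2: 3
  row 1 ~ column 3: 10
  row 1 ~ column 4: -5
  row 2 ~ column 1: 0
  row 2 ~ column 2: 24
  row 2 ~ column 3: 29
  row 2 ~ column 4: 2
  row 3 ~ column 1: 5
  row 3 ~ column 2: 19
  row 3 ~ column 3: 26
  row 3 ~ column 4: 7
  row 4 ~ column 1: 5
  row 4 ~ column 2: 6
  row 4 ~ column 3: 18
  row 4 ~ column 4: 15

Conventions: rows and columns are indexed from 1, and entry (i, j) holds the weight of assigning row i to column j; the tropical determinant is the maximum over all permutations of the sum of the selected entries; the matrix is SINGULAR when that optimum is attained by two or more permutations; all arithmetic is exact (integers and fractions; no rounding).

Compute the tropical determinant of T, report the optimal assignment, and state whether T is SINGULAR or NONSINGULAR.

σ = (1, 2, 3, 4): 29 + 24 + 26 + 15 = 94
σ = (1, 2, 4, 3): 29 + 24 + 7 + 18 = 78
σ = (1, 3, 2, 4): 29 + 29 + 19 + 15 = 92
σ = (1, 3, 4, 2): 29 + 29 + 7 + 6 = 71
σ = (1, 4, 2, 3): 29 + 2 + 19 + 18 = 68
σ = (1, 4, 3, 2): 29 + 2 + 26 + 6 = 63
σ = (2, 1, 3, 4): 3 + 0 + 26 + 15 = 44
σ = (2, 1, 4, 3): 3 + 0 + 7 + 18 = 28
σ = (2, 3, 1, 4): 3 + 29 + 5 + 15 = 52
σ = (2, 3, 4, 1): 3 + 29 + 7 + 5 = 44
σ = (2, 4, 1, 3): 3 + 2 + 5 + 18 = 28
σ = (2, 4, 3, 1): 3 + 2 + 26 + 5 = 36
σ = (3, 1, 2, 4): 10 + 0 + 19 + 15 = 44
σ = (3, 1, 4, 2): 10 + 0 + 7 + 6 = 23
σ = (3, 2, 1, 4): 10 + 24 + 5 + 15 = 54
σ = (3, 2, 4, 1): 10 + 24 + 7 + 5 = 46
σ = (3, 4, 1, 2): 10 + 2 + 5 + 6 = 23
σ = (3, 4, 2, 1): 10 + 2 + 19 + 5 = 36
σ = (4, 1, 2, 3): (-5) + 0 + 19 + 18 = 32
σ = (4, 1, 3, 2): (-5) + 0 + 26 + 6 = 27
σ = (4, 2, 1, 3): (-5) + 24 + 5 + 18 = 42
σ = (4, 2, 3, 1): (-5) + 24 + 26 + 5 = 50
σ = (4, 3, 1, 2): (-5) + 29 + 5 + 6 = 35
σ = (4, 3, 2, 1): (-5) + 29 + 19 + 5 = 48
Optimal value attained by: σ = (1, 2, 3, 4).
Answer: det⊕(T) = 94; verdict: NONSINGULAR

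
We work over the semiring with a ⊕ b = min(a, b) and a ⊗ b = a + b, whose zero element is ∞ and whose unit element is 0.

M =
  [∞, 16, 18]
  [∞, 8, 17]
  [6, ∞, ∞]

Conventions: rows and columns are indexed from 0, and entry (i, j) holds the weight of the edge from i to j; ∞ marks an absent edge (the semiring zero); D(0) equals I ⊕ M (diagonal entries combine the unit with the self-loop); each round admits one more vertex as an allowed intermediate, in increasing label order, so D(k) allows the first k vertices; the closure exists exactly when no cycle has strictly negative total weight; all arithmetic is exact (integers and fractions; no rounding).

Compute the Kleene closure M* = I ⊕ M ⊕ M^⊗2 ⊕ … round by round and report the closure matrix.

D(0):
  [0, 16, 18]
  [∞, 0, 17]
  [6, ∞, 0]
D(1):
  [0, 16, 18]
  [∞, 0, 17]
  [6, 22, 0]
D(2):
  [0, 16, 18]
  [∞, 0, 17]
  [6, 22, 0]
D(3):
  [0, 16, 18]
  [23, 0, 17]
  [6, 22, 0]
Answer: M* = [[0, 16, 18], [23, 0, 17], [6, 22, 0]]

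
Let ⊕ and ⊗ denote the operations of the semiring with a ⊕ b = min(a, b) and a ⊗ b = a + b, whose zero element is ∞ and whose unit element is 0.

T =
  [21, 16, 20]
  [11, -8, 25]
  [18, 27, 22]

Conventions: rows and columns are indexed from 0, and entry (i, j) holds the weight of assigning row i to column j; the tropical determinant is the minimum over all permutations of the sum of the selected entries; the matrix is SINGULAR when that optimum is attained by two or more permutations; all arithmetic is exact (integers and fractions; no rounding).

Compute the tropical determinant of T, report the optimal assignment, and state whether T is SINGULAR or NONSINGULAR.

σ = (0, 1, 2): 21 + (-8) + 22 = 35
σ = (0, 2, 1): 21 + 25 + 27 = 73
σ = (1, 0, 2): 16 + 11 + 22 = 49
σ = (1, 2, 0): 16 + 25 + 18 = 59
σ = (2, 0, 1): 20 + 11 + 27 = 58
σ = (2, 1, 0): 20 + (-8) + 18 = 30
Optimal value attained by: σ = (2, 1, 0).
Answer: det⊕(T) = 30; verdict: NONSINGULAR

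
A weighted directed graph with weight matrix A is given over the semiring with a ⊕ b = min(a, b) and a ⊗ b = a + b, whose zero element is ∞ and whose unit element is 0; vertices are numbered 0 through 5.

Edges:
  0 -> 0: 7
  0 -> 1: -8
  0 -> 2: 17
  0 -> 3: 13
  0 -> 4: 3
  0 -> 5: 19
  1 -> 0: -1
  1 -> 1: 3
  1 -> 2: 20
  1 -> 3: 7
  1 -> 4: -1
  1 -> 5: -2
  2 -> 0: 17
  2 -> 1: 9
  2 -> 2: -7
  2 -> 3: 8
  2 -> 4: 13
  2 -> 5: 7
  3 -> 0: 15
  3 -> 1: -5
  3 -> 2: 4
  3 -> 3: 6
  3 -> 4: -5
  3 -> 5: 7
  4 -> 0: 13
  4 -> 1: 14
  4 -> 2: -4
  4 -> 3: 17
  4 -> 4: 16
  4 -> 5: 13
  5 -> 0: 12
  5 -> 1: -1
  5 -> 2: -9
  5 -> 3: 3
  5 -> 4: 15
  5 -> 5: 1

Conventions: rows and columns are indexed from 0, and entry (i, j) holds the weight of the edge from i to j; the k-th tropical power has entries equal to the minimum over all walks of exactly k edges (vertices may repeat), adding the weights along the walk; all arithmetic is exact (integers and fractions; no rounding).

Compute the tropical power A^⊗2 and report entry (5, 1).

A^⊗2:
  [-9, -5, -1, -1, -9, -10]
  [2, -9, -11, 1, 2, -1]
  [8, 2, -14, 1, 3, 0]
  [-6, -2, -9, 2, -6, -7]
  [13, 5, -11, 4, 9, 3]
  [-2, -2, -16, -1, -2, -3]
Key observation: the optimum is the walk 5->3->1, with weight 3 + (-5) = -2.
Optimal value attained by: walk 5->3->1.
Answer: (A^⊗2)[5][1] = -2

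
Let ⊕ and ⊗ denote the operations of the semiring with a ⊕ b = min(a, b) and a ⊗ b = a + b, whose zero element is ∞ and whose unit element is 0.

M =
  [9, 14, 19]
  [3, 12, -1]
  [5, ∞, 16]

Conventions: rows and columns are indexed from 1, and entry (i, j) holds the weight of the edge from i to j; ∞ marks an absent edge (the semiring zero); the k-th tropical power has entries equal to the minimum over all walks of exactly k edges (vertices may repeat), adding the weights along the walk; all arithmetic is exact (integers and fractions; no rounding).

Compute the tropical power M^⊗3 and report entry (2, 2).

M^⊗2:
  [17, 23, 13]
  [4, 17, 11]
  [14, 19, 24]
M^⊗3:
  [18, 31, 22]
  [13, 18, 16]
  [22, 28, 18]
Key observation: the optimum is the walk 2->3->1->2, with weight (-1) + 5 + 14 = 18.
Optimal value attained by: walk 2->3->1->2.
Answer: (M^⊗3)[2][2] = 18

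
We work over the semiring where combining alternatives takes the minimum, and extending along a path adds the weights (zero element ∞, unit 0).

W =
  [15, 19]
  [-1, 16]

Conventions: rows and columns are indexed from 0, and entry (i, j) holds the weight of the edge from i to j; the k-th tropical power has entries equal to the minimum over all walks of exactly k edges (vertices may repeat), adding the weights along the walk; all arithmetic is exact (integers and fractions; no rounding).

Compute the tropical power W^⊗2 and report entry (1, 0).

W^⊗2:
  [18, 34]
  [14, 18]
Key observation: the optimum is the walk 1->0->0, with weight (-1) + 15 = 14.
Optimal value attained by: walk 1->0->0.
Answer: (W^⊗2)[1][0] = 14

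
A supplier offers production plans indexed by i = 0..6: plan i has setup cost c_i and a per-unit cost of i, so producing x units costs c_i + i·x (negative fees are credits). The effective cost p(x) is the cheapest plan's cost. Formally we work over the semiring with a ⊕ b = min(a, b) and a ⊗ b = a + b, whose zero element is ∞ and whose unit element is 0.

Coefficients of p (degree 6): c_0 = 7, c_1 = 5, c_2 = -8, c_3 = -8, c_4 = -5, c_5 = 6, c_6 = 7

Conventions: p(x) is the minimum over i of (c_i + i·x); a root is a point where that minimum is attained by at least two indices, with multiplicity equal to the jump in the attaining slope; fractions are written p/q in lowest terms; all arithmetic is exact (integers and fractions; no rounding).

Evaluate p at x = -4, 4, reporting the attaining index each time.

p(-4) = min(7+0·(-4)=7, 5+1·(-4)=1, -8+2·(-4)=-16, -8+3·(-4)=-20, -5+4·(-4)=-21, 6+5·(-4)=-14, 7+6·(-4)=-17) = -21 (attained by i=4)
p(4) = min(7+0·4=7, 5+1·4=9, -8+2·4=0, -8+3·4=4, -5+4·4=11, 6+5·4=26, 7+6·4=31) = 0 (attained by i=2)
Answer: p(-4) = -21; p(4) = 0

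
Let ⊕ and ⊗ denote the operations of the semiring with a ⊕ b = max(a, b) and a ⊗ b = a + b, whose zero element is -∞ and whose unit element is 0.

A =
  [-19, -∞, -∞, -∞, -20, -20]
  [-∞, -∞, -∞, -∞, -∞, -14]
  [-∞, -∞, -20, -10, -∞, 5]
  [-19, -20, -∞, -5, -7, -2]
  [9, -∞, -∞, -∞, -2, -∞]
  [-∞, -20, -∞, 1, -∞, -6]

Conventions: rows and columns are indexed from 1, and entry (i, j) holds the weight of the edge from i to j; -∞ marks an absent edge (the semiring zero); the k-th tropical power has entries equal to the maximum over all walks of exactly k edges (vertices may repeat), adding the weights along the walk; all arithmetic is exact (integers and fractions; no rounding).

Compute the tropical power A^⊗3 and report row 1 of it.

A^⊗2:
  [-11, -40, -∞, -19, -22, -26]
  [-∞, -34, -∞, -13, -∞, -20]
  [-29, -15, -40, 6, -17, -1]
  [2, -22, -∞, -1, -9, -7]
  [7, -∞, -∞, -∞, -4, -11]
  [-18, -19, -∞, -4, -6, -1]
A^⊗3:
  [-13, -39, -∞, -24, -24, -21]
  [-32, -33, -∞, -18, -20, -15]
  [-8, -14, -60, 1, -1, 4]
  [0, -21, -∞, -6, -8, -3]
  [5, -31, -∞, -10, -6, -13]
  [3, -21, -∞, 0, -8, -6]
Answer: row 1 of A^⊗3 = [-13, -39, -∞, -24, -24, -21]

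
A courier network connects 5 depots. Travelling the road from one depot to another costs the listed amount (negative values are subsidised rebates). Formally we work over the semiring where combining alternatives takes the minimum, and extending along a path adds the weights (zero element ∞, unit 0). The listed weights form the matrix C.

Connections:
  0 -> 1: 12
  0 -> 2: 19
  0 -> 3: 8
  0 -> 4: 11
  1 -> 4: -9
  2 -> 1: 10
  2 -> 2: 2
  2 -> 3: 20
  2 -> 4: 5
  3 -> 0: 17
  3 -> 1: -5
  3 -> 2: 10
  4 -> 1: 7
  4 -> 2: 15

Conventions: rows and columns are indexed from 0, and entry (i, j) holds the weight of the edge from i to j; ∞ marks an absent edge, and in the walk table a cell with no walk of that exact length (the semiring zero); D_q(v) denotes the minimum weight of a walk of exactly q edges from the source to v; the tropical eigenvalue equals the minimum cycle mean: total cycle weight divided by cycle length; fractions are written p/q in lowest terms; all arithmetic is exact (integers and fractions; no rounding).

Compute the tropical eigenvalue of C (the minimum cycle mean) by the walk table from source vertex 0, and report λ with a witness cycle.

q=0: [0, ∞, ∞, ∞, ∞]
q=1: [∞, 12, 19, 8, 11]
q=2: [25, 3, 18, 39, 3]
q=3: [56, 10, 18, 33, -6]
q=4: [50, 1, 9, 38, 1]
q=5: [55, 8, 11, 29, -8]
Optimal cycle mean attained by: cycle 1->4->1, total (-9) + 7, length 2.
Answer: λ = -1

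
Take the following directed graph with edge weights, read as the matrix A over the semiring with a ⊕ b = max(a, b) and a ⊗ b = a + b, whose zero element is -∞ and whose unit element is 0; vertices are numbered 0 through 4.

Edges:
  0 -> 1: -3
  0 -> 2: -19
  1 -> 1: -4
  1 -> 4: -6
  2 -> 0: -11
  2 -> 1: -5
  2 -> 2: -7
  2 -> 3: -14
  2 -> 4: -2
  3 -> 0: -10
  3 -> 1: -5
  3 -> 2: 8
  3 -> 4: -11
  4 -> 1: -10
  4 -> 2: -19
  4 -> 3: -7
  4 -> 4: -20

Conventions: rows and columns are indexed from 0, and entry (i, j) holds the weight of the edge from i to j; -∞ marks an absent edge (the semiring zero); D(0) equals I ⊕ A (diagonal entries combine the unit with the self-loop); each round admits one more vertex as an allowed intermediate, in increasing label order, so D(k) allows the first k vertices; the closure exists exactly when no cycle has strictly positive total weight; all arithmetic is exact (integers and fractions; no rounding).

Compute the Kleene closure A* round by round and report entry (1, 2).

D(0):
  [0, -3, -19, -∞, -∞]
  [-∞, 0, -∞, -∞, -6]
  [-11, -5, 0, -14, -2]
  [-10, -5, 8, 0, -11]
  [-∞, -10, -19, -7, 0]
D(1):
  [0, -3, -19, -∞, -∞]
  [-∞, 0, -∞, -∞, -6]
  [-11, -5, 0, -14, -2]
  [-10, -5, 8, 0, -11]
  [-∞, -10, -19, -7, 0]
D(2):
  [0, -3, -19, -∞, -9]
  [-∞, 0, -∞, -∞, -6]
  [-11, -5, 0, -14, -2]
  [-10, -5, 8, 0, -11]
  [-∞, -10, -19, -7, 0]
D(3):
  [0, -3, -19, -33, -9]
  [-∞, 0, -∞, -∞, -6]
  [-11, -5, 0, -14, -2]
  [-3, 3, 8, 0, 6]
  [-30, -10, -19, -7, 0]
D(4):
  [0, -3, -19, -33, -9]
  [-∞, 0, -∞, -∞, -6]
  [-11, -5, 0, -14, -2]
  [-3, 3, 8, 0, 6]
  [-10, -4, 1, -7, 0]
D(5):
  [0, -3, -8, -16, -9]
  [-16, 0, -5, -13, -6]
  [-11, -5, 0, -9, -2]
  [-3, 3, 8, 0, 6]
  [-10, -4, 1, -7, 0]
Answer: A*[1][2] = -5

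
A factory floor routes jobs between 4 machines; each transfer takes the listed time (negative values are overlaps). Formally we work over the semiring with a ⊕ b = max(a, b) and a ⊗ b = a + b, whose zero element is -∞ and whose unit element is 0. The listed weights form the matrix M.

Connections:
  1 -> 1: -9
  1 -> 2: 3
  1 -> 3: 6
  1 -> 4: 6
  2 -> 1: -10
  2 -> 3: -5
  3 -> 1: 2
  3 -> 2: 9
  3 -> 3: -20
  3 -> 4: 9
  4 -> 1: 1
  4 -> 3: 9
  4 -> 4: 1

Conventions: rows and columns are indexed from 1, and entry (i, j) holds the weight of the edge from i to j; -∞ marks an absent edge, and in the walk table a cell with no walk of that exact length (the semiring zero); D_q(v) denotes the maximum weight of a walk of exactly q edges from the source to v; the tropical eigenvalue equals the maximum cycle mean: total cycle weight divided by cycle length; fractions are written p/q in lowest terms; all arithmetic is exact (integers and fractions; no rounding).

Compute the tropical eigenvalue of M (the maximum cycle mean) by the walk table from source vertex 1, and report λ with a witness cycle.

q=0: [0, -∞, -∞, -∞]
q=1: [-9, 3, 6, 6]
q=2: [8, 15, 15, 15]
q=3: [17, 24, 24, 24]
q=4: [26, 33, 33, 33]
Optimal cycle mean attained by: cycle 3->4->3, total 9 + 9, length 2.
Answer: λ = 9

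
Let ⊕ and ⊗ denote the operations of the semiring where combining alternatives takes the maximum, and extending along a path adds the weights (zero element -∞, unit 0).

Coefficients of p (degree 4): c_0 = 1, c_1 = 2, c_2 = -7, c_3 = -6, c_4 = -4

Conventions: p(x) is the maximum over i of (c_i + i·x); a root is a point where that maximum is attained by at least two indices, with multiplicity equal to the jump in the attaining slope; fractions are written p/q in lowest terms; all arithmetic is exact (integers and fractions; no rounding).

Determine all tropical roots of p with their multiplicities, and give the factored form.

hull edge (i=0, c=1) to (i=1, c=2): slope 1, span 1
hull edge (i=1, c=2) to (i=4, c=-4): slope -2, span 3
Factored form: p(x) = -4 ⊗ (x ⊕ (-1)) ⊗ (x ⊕ 2) ⊗ (x ⊕ 2) ⊗ (x ⊕ 2)
Answer: roots = -1 (mult 1), 2 (mult 3)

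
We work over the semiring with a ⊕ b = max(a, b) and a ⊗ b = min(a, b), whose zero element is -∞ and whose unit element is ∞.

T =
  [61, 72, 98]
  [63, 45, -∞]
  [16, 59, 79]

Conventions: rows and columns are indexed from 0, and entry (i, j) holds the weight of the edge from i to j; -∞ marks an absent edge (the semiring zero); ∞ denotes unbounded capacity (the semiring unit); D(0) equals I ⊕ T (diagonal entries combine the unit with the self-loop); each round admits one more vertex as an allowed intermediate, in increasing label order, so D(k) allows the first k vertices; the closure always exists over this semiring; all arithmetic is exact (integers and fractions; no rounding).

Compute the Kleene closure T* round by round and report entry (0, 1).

D(0):
  [∞, 72, 98]
  [63, ∞, -∞]
  [16, 59, ∞]
D(1):
  [∞, 72, 98]
  [63, ∞, 63]
  [16, 59, ∞]
D(2):
  [∞, 72, 98]
  [63, ∞, 63]
  [59, 59, ∞]
D(3):
  [∞, 72, 98]
  [63, ∞, 63]
  [59, 59, ∞]
Answer: T*[0][1] = 72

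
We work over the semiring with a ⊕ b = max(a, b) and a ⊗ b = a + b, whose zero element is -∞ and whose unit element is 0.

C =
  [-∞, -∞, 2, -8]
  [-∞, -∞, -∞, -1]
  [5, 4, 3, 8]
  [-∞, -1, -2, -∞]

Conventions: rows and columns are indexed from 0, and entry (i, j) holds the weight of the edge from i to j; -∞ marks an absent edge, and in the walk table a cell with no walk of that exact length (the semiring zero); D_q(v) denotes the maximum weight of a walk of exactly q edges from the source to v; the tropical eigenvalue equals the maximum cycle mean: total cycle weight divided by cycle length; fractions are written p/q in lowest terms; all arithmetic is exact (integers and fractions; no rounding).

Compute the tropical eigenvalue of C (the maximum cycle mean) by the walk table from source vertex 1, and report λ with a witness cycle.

q=0: [-∞, 0, -∞, -∞]
q=1: [-∞, -∞, -∞, -1]
q=2: [-∞, -2, -3, -∞]
q=3: [2, 1, 0, 5]
q=4: [5, 4, 4, 8]
Optimal cycle mean attained by: cycle 0->2->0, total 2 + 5, length 2.
Answer: λ = 7/2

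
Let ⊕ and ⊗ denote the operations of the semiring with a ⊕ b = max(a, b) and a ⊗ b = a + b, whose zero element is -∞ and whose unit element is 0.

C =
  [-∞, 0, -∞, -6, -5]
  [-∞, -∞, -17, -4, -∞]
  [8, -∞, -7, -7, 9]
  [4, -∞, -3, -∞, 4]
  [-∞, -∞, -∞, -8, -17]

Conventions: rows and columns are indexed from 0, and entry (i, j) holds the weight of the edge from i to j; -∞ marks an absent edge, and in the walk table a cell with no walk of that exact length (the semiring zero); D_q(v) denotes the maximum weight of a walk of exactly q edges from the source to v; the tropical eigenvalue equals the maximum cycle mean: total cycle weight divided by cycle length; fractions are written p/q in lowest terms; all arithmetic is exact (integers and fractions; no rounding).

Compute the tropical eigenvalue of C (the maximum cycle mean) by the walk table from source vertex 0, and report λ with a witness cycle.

q=0: [0, -∞, -∞, -∞, -∞]
q=1: [-∞, 0, -∞, -6, -5]
q=2: [-2, -∞, -9, -4, -2]
q=3: [0, -2, -7, -8, 0]
q=4: [1, 0, -11, -6, 2]
q=5: [-2, 1, -9, -4, -2]
Optimal cycle mean attained by: cycle 0->1->3->2->0, total 0 + (-4) + (-3) + 8, length 4.
Answer: λ = 1/4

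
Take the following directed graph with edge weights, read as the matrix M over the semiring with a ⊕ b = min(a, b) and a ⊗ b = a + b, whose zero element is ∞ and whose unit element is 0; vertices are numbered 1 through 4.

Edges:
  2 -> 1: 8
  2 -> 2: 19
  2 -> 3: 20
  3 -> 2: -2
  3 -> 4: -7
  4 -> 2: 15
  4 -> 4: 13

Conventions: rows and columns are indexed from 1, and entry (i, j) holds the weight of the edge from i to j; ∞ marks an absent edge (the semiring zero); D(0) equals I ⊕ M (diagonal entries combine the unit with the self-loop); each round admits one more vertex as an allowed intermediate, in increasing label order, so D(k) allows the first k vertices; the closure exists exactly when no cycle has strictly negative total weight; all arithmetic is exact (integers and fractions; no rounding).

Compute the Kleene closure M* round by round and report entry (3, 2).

D(0):
  [0, ∞, ∞, ∞]
  [8, 0, 20, ∞]
  [∞, -2, 0, -7]
  [∞, 15, ∞, 0]
D(1):
  [0, ∞, ∞, ∞]
  [8, 0, 20, ∞]
  [∞, -2, 0, -7]
  [∞, 15, ∞, 0]
D(2):
  [0, ∞, ∞, ∞]
  [8, 0, 20, ∞]
  [6, -2, 0, -7]
  [23, 15, 35, 0]
D(3):
  [0, ∞, ∞, ∞]
  [8, 0, 20, 13]
  [6, -2, 0, -7]
  [23, 15, 35, 0]
D(4):
  [0, ∞, ∞, ∞]
  [8, 0, 20, 13]
  [6, -2, 0, -7]
  [23, 15, 35, 0]
Answer: M*[3][2] = -2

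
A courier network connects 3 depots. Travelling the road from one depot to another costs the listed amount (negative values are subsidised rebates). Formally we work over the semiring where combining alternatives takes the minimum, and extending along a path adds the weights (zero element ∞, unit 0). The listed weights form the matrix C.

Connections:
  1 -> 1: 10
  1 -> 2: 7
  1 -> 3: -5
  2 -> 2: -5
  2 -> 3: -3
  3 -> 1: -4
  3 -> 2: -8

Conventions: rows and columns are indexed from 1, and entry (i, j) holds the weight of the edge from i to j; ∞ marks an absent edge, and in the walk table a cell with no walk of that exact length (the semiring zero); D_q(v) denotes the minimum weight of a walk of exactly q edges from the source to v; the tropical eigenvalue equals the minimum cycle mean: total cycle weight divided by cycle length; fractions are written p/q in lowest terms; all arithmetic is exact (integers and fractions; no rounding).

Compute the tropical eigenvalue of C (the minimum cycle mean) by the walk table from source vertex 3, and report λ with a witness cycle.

q=0: [∞, ∞, 0]
q=1: [-4, -8, ∞]
q=2: [6, -13, -11]
q=3: [-15, -19, -16]
Optimal cycle mean attained by: cycle 2->3->2, total (-3) + (-8), length 2.
Answer: λ = -11/2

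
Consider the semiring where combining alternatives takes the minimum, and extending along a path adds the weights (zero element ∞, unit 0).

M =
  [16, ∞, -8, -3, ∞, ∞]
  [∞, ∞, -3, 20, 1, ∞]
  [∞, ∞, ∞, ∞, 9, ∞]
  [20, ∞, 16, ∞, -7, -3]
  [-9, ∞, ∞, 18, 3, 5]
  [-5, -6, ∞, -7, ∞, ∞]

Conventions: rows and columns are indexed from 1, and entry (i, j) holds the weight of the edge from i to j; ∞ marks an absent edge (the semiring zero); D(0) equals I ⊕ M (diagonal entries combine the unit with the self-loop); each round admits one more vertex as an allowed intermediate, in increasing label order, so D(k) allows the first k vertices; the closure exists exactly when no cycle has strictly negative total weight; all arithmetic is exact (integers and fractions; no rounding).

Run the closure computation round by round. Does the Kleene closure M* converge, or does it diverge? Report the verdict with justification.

D(0):
  [0, ∞, -8, -3, ∞, ∞]
  [∞, 0, -3, 20, 1, ∞]
  [∞, ∞, 0, ∞, 9, ∞]
  [20, ∞, 16, 0, -7, -3]
  [-9, ∞, ∞, 18, 0, 5]
  [-5, -6, ∞, -7, ∞, 0]
D(1):
  [0, ∞, -8, -3, ∞, ∞]
  [∞, 0, -3, 20, 1, ∞]
  [∞, ∞, 0, ∞, 9, ∞]
  [20, ∞, 12, 0, -7, -3]
  [-9, ∞, -17, -12, 0, 5]
  [-5, -6, -13, -8, ∞, 0]
D(2):
  [0, ∞, -8, -3, ∞, ∞]
  [∞, 0, -3, 20, 1, ∞]
  [∞, ∞, 0, ∞, 9, ∞]
  [20, ∞, 12, 0, -7, -3]
  [-9, ∞, -17, -12, 0, 5]
  [-5, -6, -13, -8, -5, 0]
Detection: at round 3, diagonal entry (5, 5) turns strictly negative.
Key observation: the cycle 5->1->3->5 has total weight (-9) + (-8) + 9, which is strictly negative.
Answer: DIVERGES — negative cycle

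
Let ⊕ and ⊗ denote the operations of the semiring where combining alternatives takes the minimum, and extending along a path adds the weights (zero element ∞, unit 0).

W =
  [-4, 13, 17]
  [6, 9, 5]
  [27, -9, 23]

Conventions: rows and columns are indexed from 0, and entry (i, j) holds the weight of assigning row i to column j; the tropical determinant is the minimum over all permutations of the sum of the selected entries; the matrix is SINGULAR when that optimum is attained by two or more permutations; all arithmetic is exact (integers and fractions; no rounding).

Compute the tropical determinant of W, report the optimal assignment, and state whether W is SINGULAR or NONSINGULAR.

σ = (0, 1, 2): (-4) + 9 + 23 = 28
σ = (0, 2, 1): (-4) + 5 + (-9) = -8
σ = (1, 0, 2): 13 + 6 + 23 = 42
σ = (1, 2, 0): 13 + 5 + 27 = 45
σ = (2, 0, 1): 17 + 6 + (-9) = 14
σ = (2, 1, 0): 17 + 9 + 27 = 53
Optimal value attained by: σ = (0, 2, 1).
Answer: det⊕(W) = -8; verdict: NONSINGULAR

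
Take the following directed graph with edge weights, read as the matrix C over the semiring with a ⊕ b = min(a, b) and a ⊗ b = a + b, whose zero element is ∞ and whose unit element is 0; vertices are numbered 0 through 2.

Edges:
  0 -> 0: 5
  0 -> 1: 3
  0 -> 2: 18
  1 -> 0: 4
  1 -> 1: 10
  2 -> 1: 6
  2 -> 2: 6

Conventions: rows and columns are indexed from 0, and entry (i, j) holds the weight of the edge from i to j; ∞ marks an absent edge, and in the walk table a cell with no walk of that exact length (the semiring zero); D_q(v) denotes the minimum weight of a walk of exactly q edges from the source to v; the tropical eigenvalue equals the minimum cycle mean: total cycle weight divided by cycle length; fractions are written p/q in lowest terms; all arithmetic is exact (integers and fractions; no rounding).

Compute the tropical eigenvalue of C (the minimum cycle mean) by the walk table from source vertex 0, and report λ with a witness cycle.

q=0: [0, ∞, ∞]
q=1: [5, 3, 18]
q=2: [7, 8, 23]
q=3: [12, 10, 25]
Optimal cycle mean attained by: cycle 0->1->0, total 3 + 4, length 2.
Answer: λ = 7/2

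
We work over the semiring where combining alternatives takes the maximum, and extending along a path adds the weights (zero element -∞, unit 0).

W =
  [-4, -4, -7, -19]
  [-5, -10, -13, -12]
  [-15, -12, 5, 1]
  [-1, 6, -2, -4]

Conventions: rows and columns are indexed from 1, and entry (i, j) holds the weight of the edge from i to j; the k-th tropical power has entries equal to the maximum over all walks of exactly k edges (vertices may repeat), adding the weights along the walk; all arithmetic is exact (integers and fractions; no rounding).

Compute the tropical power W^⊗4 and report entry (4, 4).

W^⊗2:
  [-8, -8, -2, -6]
  [-9, -6, -8, -12]
  [0, 7, 10, 6]
  [1, 2, 3, -1]
W^⊗3:
  [-7, 0, 3, -1]
  [-11, -6, -3, -7]
  [5, 12, 15, 11]
  [-2, 5, 8, 4]
W^⊗4:
  [-2, 5, 8, 4]
  [-8, -1, 2, -2]
  [10, 17, 20, 16]
  [3, 10, 13, 9]
Key observation: the optimum is the walk 4->3->3->3->4, with weight (-2) + 5 + 5 + 1 = 9.
Optimal value attained by: walk 4->3->3->3->4.
Answer: (W^⊗4)[4][4] = 9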